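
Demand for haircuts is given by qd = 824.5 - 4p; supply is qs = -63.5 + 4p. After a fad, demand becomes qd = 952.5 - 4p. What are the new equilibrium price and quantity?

Original equilibrium: p* = 111, q* = 380.5.
New equilibrium: 952.5 - 4p = -63.5 + 4p, so 1016 = 8p and p' = 127; q' = 952.5 − 4(127) = 444.5.

p' = 127, q' = 444.5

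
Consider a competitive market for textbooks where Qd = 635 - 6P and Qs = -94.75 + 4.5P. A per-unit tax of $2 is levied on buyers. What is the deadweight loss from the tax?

Deadweight loss = 36/7

Pre-tax equilibrium: P* = 69.5, Q* = 218.
Tax on buyers shifts demand to Qd = 635 − 6(P + 2) = 623 - 6P.
623 - 6P = -94.75 + 4.5P gives seller price Ps = 957/14; buyers pay Pb = 957/14 + 2 = 985/14.
New quantity: Q = 635 − 6(985/14) = 1490/7.
DWL = ½ × 2 × (218 − 1490/7) = 36/7.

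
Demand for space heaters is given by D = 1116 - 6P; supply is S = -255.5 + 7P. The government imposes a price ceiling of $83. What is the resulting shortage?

Equilibrium price would be P* = 105.5, so the ceiling at 83 binds.
At P = 83: D = 1116 − 6(83) = 618, S = -255.5 + 7(83) = 325.5.
Shortage = 618 − 325.5 = 292.5.

Shortage = 292.5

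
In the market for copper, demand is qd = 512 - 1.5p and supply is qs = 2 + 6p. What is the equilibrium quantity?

Set qd = qs: 512 - 1.5p = 2 + 6p.
510 = 7.5p, so p* = 68.
q* = 512 − 1.5(68) = 410.

q* = 410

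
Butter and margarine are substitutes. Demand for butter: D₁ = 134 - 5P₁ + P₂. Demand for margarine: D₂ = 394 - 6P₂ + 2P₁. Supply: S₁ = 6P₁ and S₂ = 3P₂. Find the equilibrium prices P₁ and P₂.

P₁ = 1600/97, P₂ = 4602/97

Market 1: 134 - 5P₁ + P₂ = 6P₁ → 11P₁ - P₂ = 134.
Market 2: 9P₂ - 2P₁ = 394.
Eliminating P₂: 9×(1) + 1×(2) gives 97P₁ = 1600, so P₁ = 1600/97.
Back-substitute into (2): P₂ = (394 + 2×1600/97) / 9 = 4602/97.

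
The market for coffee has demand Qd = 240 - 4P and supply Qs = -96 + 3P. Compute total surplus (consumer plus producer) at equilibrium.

Equilibrium: 240 - 4P = -96 + 3P gives P* = 48, Q* = 48.
Demand choke price: P = 60; supply starts at P = 32.
CS = ½(60 − 48)(48) = 288; PS = ½(48 − 32)(48) = 384.

Total surplus = 672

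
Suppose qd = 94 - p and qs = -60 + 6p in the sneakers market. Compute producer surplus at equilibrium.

Equilibrium: 94 - p = -60 + 6p gives p* = 22, q* = 72.
Supply starts at p = 10 (where qs = 0).
PS = ½(22 − 10)(72) = 432.

Producer surplus = 432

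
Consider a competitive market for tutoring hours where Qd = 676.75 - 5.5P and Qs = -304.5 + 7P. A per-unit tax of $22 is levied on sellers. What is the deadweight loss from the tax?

Pre-tax equilibrium: P* = 78.5, Q* = 245.
Tax on sellers shifts supply to Qs = -304.5 + 7(P − 22) = -458.5 + 7P.
676.75 - 5.5P = -458.5 + 7P gives buyer price Pb = 90.82; sellers receive Ps = 90.82 − 22 = 68.82.
New quantity: Q = 676.75 − 5.5(90.82) = 177.24.
DWL = ½ × 22 × (245 − 177.24) = 745.36.

Deadweight loss = 745.36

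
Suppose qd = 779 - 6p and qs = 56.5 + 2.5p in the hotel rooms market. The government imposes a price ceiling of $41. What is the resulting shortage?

Equilibrium price would be p* = 85, so the ceiling at 41 binds.
At p = 41: qd = 779 − 6(41) = 533, qs = 56.5 + 2.5(41) = 159.
Shortage = 533 − 159 = 374.

Shortage = 374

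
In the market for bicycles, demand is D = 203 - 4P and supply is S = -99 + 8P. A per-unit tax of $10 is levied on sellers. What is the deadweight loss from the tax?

Deadweight loss = 400/3

Pre-tax equilibrium: P* = 151/6, Q* = 307/3.
Tax on sellers shifts supply to S = -99 + 8(P − 10) = -179 + 8P.
203 - 4P = -179 + 8P gives buyer price Pb = 191/6; sellers receive Ps = 191/6 − 10 = 131/6.
New quantity: Q = 203 − 4(191/6) = 227/3.
DWL = ½ × 10 × (307/3 − 227/3) = 400/3.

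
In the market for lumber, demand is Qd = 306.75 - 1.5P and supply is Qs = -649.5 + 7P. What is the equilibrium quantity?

Q* = 138

Set Qd = Qs: 306.75 - 1.5P = -649.5 + 7P.
956.25 = 8.5P, so P* = 112.5.
Q* = 306.75 − 1.5(112.5) = 138.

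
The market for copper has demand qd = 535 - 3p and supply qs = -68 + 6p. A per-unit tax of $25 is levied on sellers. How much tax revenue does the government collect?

Tax revenue = 7100

Pre-tax equilibrium: p* = 67, q* = 334.
Tax on sellers shifts supply to qs = -68 + 6(p − 25) = -218 + 6p.
535 - 3p = -218 + 6p gives buyer price pb = 251/3; sellers receive ps = 251/3 − 25 = 176/3.
New quantity: q = 535 − 3(251/3) = 284.
Revenue = 25 × 284 = 7100.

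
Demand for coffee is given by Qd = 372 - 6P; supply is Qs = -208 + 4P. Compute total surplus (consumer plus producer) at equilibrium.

Total surplus = 120

Equilibrium: 372 - 6P = -208 + 4P gives P* = 58, Q* = 24.
Demand choke price: P = 62; supply starts at P = 52.
CS = ½(62 − 58)(24) = 48; PS = ½(58 − 52)(24) = 72.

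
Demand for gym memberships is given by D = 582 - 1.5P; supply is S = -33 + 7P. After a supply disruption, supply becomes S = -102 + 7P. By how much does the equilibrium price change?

ΔP = 138/17

Original equilibrium: P* = 1230/17, Q* = 8049/17.
New equilibrium: 582 - 1.5P = -102 + 7P, so 684 = 8.5P and P' = 1368/17; Q' = 582 − 1.5(1368/17) = 7842/17.
Change in price: 1368/17 − 1230/17 = 138/17.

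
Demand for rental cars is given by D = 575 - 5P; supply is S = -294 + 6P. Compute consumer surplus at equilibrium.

Equilibrium: 575 - 5P = -294 + 6P gives P* = 79, Q* = 180.
Demand choke price (D = 0): P = 115.
CS = ½(115 − 79)(180) = 3240.

Consumer surplus = 3240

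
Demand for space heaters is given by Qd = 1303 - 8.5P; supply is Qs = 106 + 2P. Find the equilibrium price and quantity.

Set Qd = Qs: 1303 - 8.5P = 106 + 2P.
1197 = 10.5P, so P* = 114.
Q* = 1303 − 8.5(114) = 334.

P* = 114, Q* = 334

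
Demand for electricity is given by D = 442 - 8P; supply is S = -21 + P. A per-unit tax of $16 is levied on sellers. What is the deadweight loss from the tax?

Pre-tax equilibrium: P* = 463/9, Q* = 274/9.
Tax on sellers shifts supply to S = -21 + 1(P − 16) = -37 + P.
442 - 8P = -37 + P gives buyer price Pb = 479/9; sellers receive Ps = 479/9 − 16 = 335/9.
New quantity: Q = 442 − 8(479/9) = 146/9.
DWL = ½ × 16 × (274/9 − 146/9) = 1024/9.

Deadweight loss = 1024/9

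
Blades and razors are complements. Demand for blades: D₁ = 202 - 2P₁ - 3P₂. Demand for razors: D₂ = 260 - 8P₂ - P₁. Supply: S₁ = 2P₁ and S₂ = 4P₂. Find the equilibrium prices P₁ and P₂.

Market 1: 202 - 2P₁ - 3P₂ = 2P₁ → 4P₁ + 3P₂ = 202.
Market 2: 12P₂ + P₁ = 260.
Eliminating P₂: 12×(1) − 3×(2) gives 45P₁ = 1644, so P₁ = 548/15.
Back-substitute into (2): P₂ = (260 − 1×548/15) / 12 = 838/45.

P₁ = 548/15, P₂ = 838/45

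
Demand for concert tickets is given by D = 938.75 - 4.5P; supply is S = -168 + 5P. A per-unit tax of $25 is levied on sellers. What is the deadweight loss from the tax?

Pre-tax equilibrium: P* = 116.5, Q* = 414.5.
Tax on sellers shifts supply to S = -168 + 5(P − 25) = -293 + 5P.
938.75 - 4.5P = -293 + 5P gives buyer price Pb = 4927/38; sellers receive Ps = 4927/38 − 25 = 3977/38.
New quantity: Q = 938.75 − 4.5(4927/38) = 13501/38.
DWL = ½ × 25 × (414.5 − 13501/38) = 28125/38.

Deadweight loss = 28125/38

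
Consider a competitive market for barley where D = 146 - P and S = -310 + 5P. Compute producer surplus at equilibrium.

Producer surplus = 490

Equilibrium: 146 - P = -310 + 5P gives P* = 76, Q* = 70.
Supply starts at P = 62 (where S = 0).
PS = ½(76 − 62)(70) = 490.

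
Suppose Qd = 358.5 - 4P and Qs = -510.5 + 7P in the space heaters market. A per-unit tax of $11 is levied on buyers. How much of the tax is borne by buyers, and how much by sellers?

Pre-tax equilibrium: P* = 79, Q* = 42.5.
Tax on buyers shifts demand to Qd = 358.5 − 4(P + 11) = 314.5 - 4P.
314.5 - 4P = -510.5 + 7P gives seller price Ps = 75; buyers pay Pb = 75 + 11 = 86.
New quantity: Q = 358.5 − 4(86) = 14.5.
Buyer burden = 86 − 79 = 7; seller burden = 79 − 75 = 4.

Buyers bear $7, sellers bear $4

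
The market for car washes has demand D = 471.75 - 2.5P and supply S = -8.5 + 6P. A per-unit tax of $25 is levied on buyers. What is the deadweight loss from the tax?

Pre-tax equilibrium: P* = 56.5, Q* = 330.5.
Tax on buyers shifts demand to D = 471.75 − 2.5(P + 25) = 409.25 - 2.5P.
409.25 - 2.5P = -8.5 + 6P gives seller price Ps = 1671/34; buyers pay Pb = 1671/34 + 25 = 2521/34.
New quantity: Q = 471.75 − 2.5(2521/34) = 9737/34.
DWL = ½ × 25 × (330.5 − 9737/34) = 9375/17.

Deadweight loss = 9375/17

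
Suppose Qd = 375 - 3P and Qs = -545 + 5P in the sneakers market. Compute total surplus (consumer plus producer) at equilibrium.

Equilibrium: 375 - 3P = -545 + 5P gives P* = 115, Q* = 30.
Demand choke price: P = 125; supply starts at P = 109.
CS = ½(125 − 115)(30) = 150; PS = ½(115 − 109)(30) = 90.

Total surplus = 240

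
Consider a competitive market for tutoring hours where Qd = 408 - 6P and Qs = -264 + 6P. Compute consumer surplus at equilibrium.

Consumer surplus = 432

Equilibrium: 408 - 6P = -264 + 6P gives P* = 56, Q* = 72.
Demand choke price (Qd = 0): P = 68.
CS = ½(68 − 56)(72) = 432.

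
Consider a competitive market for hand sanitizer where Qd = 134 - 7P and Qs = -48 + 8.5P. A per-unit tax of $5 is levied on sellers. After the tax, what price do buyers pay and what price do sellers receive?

Pre-tax equilibrium: P* = 364/31, Q* = 1606/31.
Tax on sellers shifts supply to Qs = -48 + 8.5(P − 5) = -90.5 + 8.5P.
134 - 7P = -90.5 + 8.5P gives buyer price Pb = 449/31; sellers receive Ps = 449/31 − 5 = 294/31.
New quantity: Q = 134 − 7(449/31) = 1011/31.

Buyers pay 449/31, sellers receive 294/31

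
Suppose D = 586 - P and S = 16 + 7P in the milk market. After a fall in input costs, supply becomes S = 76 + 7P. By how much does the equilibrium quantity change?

ΔQ = 7.5

Original equilibrium: P* = 71.25, Q* = 514.75.
New equilibrium: 586 - P = 76 + 7P, so 510 = 8P and P' = 63.75; Q' = 586 − 1(63.75) = 522.25.
Change in quantity: 522.25 − 514.75 = 7.5.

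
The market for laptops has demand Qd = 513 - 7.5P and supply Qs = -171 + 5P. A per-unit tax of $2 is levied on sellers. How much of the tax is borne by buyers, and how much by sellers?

Buyers bear $0.8, sellers bear $1.2

Pre-tax equilibrium: P* = 54.72, Q* = 102.6.
Tax on sellers shifts supply to Qs = -171 + 5(P − 2) = -181 + 5P.
513 - 7.5P = -181 + 5P gives buyer price Pb = 55.52; sellers receive Ps = 55.52 − 2 = 53.52.
New quantity: Q = 513 − 7.5(55.52) = 96.6.
Buyer burden = 55.52 − 54.72 = 0.8; seller burden = 54.72 − 53.52 = 1.2.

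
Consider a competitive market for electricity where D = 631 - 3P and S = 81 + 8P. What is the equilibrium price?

P* = 50

Set D = S: 631 - 3P = 81 + 8P.
550 = 11P, so P* = 50.
Q* = 631 − 3(50) = 481.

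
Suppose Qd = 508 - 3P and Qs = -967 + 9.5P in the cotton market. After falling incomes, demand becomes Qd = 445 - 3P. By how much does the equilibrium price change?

ΔP = -5.04

Original equilibrium: P* = 118, Q* = 154.
New equilibrium: 445 - 3P = -967 + 9.5P, so 1412 = 12.5P and P' = 112.96; Q' = 445 − 3(112.96) = 106.12.
Change in price: 112.96 − 118 = -5.04.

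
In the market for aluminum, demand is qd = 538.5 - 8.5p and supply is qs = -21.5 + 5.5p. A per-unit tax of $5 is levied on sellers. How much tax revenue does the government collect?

Pre-tax equilibrium: p* = 40, q* = 198.5.
Tax on sellers shifts supply to qs = -21.5 + 5.5(p − 5) = -49 + 5.5p.
538.5 - 8.5p = -49 + 5.5p gives buyer price pb = 1175/28; sellers receive ps = 1175/28 − 5 = 1035/28.
New quantity: q = 538.5 − 8.5(1175/28) = 10181/56.
Revenue = 5 × 10181/56 = 50905/56.

Tax revenue = 50905/56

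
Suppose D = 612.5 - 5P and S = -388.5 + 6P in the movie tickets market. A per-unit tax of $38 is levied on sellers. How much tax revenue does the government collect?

Pre-tax equilibrium: P* = 91, Q* = 157.5.
Tax on sellers shifts supply to S = -388.5 + 6(P − 38) = -616.5 + 6P.
612.5 - 5P = -616.5 + 6P gives buyer price Pb = 1229/11; sellers receive Ps = 1229/11 − 38 = 811/11.
New quantity: Q = 612.5 − 5(1229/11) = 1185/22.
Revenue = 38 × 1185/22 = 22515/11.

Tax revenue = 22515/11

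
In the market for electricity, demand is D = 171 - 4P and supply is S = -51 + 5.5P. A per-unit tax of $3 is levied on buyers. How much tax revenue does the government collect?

Pre-tax equilibrium: P* = 444/19, Q* = 1473/19.
Tax on buyers shifts demand to D = 171 − 4(P + 3) = 159 - 4P.
159 - 4P = -51 + 5.5P gives seller price Ps = 420/19; buyers pay Pb = 420/19 + 3 = 477/19.
New quantity: Q = 171 − 4(477/19) = 1341/19.
Revenue = 3 × 1341/19 = 4023/19.

Tax revenue = 4023/19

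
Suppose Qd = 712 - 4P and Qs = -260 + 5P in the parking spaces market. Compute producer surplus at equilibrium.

Producer surplus = 7840

Equilibrium: 712 - 4P = -260 + 5P gives P* = 108, Q* = 280.
Supply starts at P = 52 (where Qs = 0).
PS = ½(108 − 52)(280) = 7840.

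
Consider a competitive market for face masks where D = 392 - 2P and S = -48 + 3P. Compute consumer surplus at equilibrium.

Consumer surplus = 11664

Equilibrium: 392 - 2P = -48 + 3P gives P* = 88, Q* = 216.
Demand choke price (D = 0): P = 196.
CS = ½(196 − 88)(216) = 11664.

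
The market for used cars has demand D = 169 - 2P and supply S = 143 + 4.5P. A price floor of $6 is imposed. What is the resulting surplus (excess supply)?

Equilibrium price would be P* = 4, so the floor at 6 binds.
At P = 6: D = 157, S = 170.
Surplus = 170 − 157 = 13.

Surplus = 13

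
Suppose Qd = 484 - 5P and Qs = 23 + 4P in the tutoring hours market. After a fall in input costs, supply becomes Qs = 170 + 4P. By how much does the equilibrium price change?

Original equilibrium: P* = 461/9, Q* = 2051/9.
New equilibrium: 484 - 5P = 170 + 4P, so 314 = 9P and P' = 314/9; Q' = 484 − 5(314/9) = 2786/9.
Change in price: 314/9 − 461/9 = -49/3.

ΔP = -49/3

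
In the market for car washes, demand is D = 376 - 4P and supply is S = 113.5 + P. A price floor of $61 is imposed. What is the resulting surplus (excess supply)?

Equilibrium price would be P* = 52.5, so the floor at 61 binds.
At P = 61: D = 132, S = 174.5.
Surplus = 174.5 − 132 = 42.5.

Surplus = 42.5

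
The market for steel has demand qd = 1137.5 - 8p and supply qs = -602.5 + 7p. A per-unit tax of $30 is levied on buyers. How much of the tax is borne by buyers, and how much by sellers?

Pre-tax equilibrium: p* = 116, q* = 209.5.
Tax on buyers shifts demand to qd = 1137.5 − 8(p + 30) = 897.5 - 8p.
897.5 - 8p = -602.5 + 7p gives seller price ps = 100; buyers pay pb = 100 + 30 = 130.
New quantity: q = 1137.5 − 8(130) = 97.5.
Buyer burden = 130 − 116 = 14; seller burden = 116 − 100 = 16.

Buyers bear $14, sellers bear $16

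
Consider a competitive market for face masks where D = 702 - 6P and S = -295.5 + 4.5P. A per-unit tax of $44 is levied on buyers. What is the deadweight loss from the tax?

Pre-tax equilibrium: P* = 95, Q* = 132.
Tax on buyers shifts demand to D = 702 − 6(P + 44) = 438 - 6P.
438 - 6P = -295.5 + 4.5P gives seller price Ps = 489/7; buyers pay Pb = 489/7 + 44 = 797/7.
New quantity: Q = 702 − 6(797/7) = 132/7.
DWL = ½ × 44 × (132 − 132/7) = 17424/7.

Deadweight loss = 17424/7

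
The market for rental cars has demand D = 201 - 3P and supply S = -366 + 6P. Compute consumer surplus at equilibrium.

Consumer surplus = 24

Equilibrium: 201 - 3P = -366 + 6P gives P* = 63, Q* = 12.
Demand choke price (D = 0): P = 67.
CS = ½(67 − 63)(12) = 24.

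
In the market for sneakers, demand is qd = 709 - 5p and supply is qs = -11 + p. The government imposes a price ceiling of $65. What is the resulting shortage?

Shortage = 330

Equilibrium price would be p* = 120, so the ceiling at 65 binds.
At p = 65: qd = 709 − 5(65) = 384, qs = -11 + 1(65) = 54.
Shortage = 384 − 54 = 330.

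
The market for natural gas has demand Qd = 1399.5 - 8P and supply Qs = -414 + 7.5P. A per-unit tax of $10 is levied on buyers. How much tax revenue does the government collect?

Tax revenue = 131685/31

Pre-tax equilibrium: P* = 117, Q* = 463.5.
Tax on buyers shifts demand to Qd = 1399.5 − 8(P + 10) = 1319.5 - 8P.
1319.5 - 8P = -414 + 7.5P gives seller price Ps = 3467/31; buyers pay Pb = 3467/31 + 10 = 3777/31.
New quantity: Q = 1399.5 − 8(3777/31) = 26337/62.
Revenue = 10 × 26337/62 = 131685/31.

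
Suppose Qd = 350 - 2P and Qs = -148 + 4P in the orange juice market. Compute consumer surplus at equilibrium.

Equilibrium: 350 - 2P = -148 + 4P gives P* = 83, Q* = 184.
Demand choke price (Qd = 0): P = 175.
CS = ½(175 − 83)(184) = 8464.

Consumer surplus = 8464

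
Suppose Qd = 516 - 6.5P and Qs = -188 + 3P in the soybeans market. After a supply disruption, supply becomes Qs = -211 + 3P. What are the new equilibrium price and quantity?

P' = 1454/19, Q' = 353/19

Original equilibrium: P* = 1408/19, Q* = 652/19.
New equilibrium: 516 - 6.5P = -211 + 3P, so 727 = 9.5P and P' = 1454/19; Q' = 516 − 6.5(1454/19) = 353/19.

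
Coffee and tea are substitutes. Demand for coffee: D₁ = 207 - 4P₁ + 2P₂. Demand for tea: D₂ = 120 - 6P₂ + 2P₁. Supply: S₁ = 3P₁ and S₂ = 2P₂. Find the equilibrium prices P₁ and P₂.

Market 1: 207 - 4P₁ + 2P₂ = 3P₁ → 7P₁ - 2P₂ = 207.
Market 2: 8P₂ - 2P₁ = 120.
Eliminating P₂: 8×(1) + 2×(2) gives 52P₁ = 1896, so P₁ = 474/13.
Back-substitute into (2): P₂ = (120 + 2×474/13) / 8 = 627/26.

P₁ = 474/13, P₂ = 627/26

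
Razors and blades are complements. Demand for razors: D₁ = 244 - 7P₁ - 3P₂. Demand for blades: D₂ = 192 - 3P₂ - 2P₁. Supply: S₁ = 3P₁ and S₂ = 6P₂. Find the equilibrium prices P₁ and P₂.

P₁ = 135/7, P₂ = 358/21

Market 1: 244 - 7P₁ - 3P₂ = 3P₁ → 10P₁ + 3P₂ = 244.
Market 2: 9P₂ + 2P₁ = 192.
Eliminating P₂: 9×(1) − 3×(2) gives 84P₁ = 1620, so P₁ = 135/7.
Back-substitute into (2): P₂ = (192 − 2×135/7) / 9 = 358/21.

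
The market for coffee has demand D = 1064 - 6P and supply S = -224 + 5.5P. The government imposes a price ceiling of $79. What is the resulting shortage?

Shortage = 379.5

Equilibrium price would be P* = 112, so the ceiling at 79 binds.
At P = 79: D = 1064 − 6(79) = 590, S = -224 + 5.5(79) = 210.5.
Shortage = 590 − 210.5 = 379.5.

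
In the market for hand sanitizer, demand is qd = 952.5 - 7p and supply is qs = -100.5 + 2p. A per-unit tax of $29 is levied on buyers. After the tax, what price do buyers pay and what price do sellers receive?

Pre-tax equilibrium: p* = 117, q* = 133.5.
Tax on buyers shifts demand to qd = 952.5 − 7(p + 29) = 749.5 - 7p.
749.5 - 7p = -100.5 + 2p gives seller price ps = 850/9; buyers pay pb = 850/9 + 29 = 1111/9.
New quantity: q = 952.5 − 7(1111/9) = 1591/18.

Buyers pay 1111/9, sellers receive 850/9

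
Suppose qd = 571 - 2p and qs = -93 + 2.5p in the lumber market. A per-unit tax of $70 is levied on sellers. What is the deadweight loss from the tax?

Deadweight loss = 24500/9

Pre-tax equilibrium: p* = 1328/9, q* = 2483/9.
Tax on sellers shifts supply to qs = -93 + 2.5(p − 70) = -268 + 2.5p.
571 - 2p = -268 + 2.5p gives buyer price pb = 1678/9; sellers receive ps = 1678/9 − 70 = 1048/9.
New quantity: q = 571 − 2(1678/9) = 1783/9.
DWL = ½ × 70 × (2483/9 − 1783/9) = 24500/9.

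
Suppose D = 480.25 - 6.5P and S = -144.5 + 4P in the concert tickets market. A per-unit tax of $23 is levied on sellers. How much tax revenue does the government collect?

Pre-tax equilibrium: P* = 59.5, Q* = 93.5.
Tax on sellers shifts supply to S = -144.5 + 4(P − 23) = -236.5 + 4P.
480.25 - 6.5P = -236.5 + 4P gives buyer price Pb = 2867/42; sellers receive Ps = 2867/42 − 23 = 1901/42.
New quantity: Q = 480.25 − 6.5(2867/42) = 1535/42.
Revenue = 23 × 1535/42 = 35305/42.

Tax revenue = 35305/42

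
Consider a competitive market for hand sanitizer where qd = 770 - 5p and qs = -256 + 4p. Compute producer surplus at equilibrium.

Equilibrium: 770 - 5p = -256 + 4p gives p* = 114, q* = 200.
Supply starts at p = 64 (where qs = 0).
PS = ½(114 − 64)(200) = 5000.

Producer surplus = 5000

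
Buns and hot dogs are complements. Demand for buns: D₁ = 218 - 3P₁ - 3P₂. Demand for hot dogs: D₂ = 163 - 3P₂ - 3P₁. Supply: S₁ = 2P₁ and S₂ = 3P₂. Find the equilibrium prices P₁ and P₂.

Market 1: 218 - 3P₁ - 3P₂ = 2P₁ → 5P₁ + 3P₂ = 218.
Market 2: 6P₂ + 3P₁ = 163.
Eliminating P₂: 6×(1) − 3×(2) gives 21P₁ = 819, so P₁ = 39.
Back-substitute into (2): P₂ = (163 − 3×39) / 6 = 23/3.

P₁ = 39, P₂ = 23/3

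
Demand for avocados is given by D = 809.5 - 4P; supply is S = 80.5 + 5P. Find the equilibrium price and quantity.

Set D = S: 809.5 - 4P = 80.5 + 5P.
729 = 9P, so P* = 81.
Q* = 809.5 − 4(81) = 485.5.

P* = 81, Q* = 485.5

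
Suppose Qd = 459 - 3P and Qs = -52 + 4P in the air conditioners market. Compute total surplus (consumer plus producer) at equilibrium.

Equilibrium: 459 - 3P = -52 + 4P gives P* = 73, Q* = 240.
Demand choke price: P = 153; supply starts at P = 13.
CS = ½(153 − 73)(240) = 9600; PS = ½(73 − 13)(240) = 7200.

Total surplus = 16800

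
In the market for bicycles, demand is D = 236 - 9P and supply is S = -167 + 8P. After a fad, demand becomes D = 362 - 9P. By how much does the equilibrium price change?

ΔP = 126/17

Original equilibrium: P* = 403/17, Q* = 385/17.
New equilibrium: 362 - 9P = -167 + 8P, so 529 = 17P and P' = 529/17; Q' = 362 − 9(529/17) = 1393/17.
Change in price: 529/17 − 403/17 = 126/17.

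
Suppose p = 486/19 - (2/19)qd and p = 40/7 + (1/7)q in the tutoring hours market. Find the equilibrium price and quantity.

p* = 566/33, q* = 2642/33

Set the two price expressions equal: 486/19 - (2/19)q = 40/7 + (1/7)q.
2642/133 = (33/133)q, so q* = 2642/33.
p* = 486/19 − (2/19)(2642/33) = 566/33.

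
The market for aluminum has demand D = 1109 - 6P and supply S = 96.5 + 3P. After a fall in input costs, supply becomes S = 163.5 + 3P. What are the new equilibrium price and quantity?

Original equilibrium: P* = 112.5, Q* = 434.
New equilibrium: 1109 - 6P = 163.5 + 3P, so 945.5 = 9P and P' = 1891/18; Q' = 1109 − 6(1891/18) = 1436/3.

P' = 1891/18, Q' = 1436/3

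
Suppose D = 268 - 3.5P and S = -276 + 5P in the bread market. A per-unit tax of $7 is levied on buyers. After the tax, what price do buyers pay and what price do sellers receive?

Buyers pay 1158/17, sellers receive 1039/17

Pre-tax equilibrium: P* = 64, Q* = 44.
Tax on buyers shifts demand to D = 268 − 3.5(P + 7) = 243.5 - 3.5P.
243.5 - 3.5P = -276 + 5P gives seller price Ps = 1039/17; buyers pay Pb = 1039/17 + 7 = 1158/17.
New quantity: Q = 268 − 3.5(1158/17) = 503/17.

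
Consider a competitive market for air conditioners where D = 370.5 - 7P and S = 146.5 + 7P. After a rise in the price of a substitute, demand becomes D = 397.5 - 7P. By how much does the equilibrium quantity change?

Original equilibrium: P* = 16, Q* = 258.5.
New equilibrium: 397.5 - 7P = 146.5 + 7P, so 251 = 14P and P' = 251/14; Q' = 397.5 − 7(251/14) = 272.
Change in quantity: 272 − 258.5 = 13.5.

ΔQ = 13.5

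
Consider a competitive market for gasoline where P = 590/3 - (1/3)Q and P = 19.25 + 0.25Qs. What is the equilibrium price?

Set the two price expressions equal: 590/3 - (1/3)Q = 19.25 + 0.25Q.
2129/12 = (7/12)Q, so Q* = 2129/7.
P* = 590/3 − (1/3)(2129/7) = 667/7.

P* = 667/7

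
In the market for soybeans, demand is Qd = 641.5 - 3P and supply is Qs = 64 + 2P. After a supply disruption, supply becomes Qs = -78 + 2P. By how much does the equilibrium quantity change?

ΔQ = -85.2

Original equilibrium: P* = 115.5, Q* = 295.
New equilibrium: 641.5 - 3P = -78 + 2P, so 719.5 = 5P and P' = 143.9; Q' = 641.5 − 3(143.9) = 209.8.
Change in quantity: 209.8 − 295 = -85.2.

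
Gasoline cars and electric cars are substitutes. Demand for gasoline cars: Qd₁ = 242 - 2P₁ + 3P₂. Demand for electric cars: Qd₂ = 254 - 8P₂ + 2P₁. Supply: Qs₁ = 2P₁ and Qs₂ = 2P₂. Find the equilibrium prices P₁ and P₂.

Market 1: 242 - 2P₁ + 3P₂ = 2P₁ → 4P₁ - 3P₂ = 242.
Market 2: 10P₂ - 2P₁ = 254.
Eliminating P₂: 10×(1) + 3×(2) gives 34P₁ = 3182, so P₁ = 1591/17.
Back-substitute into (2): P₂ = (254 + 2×1591/17) / 10 = 750/17.

P₁ = 1591/17, P₂ = 750/17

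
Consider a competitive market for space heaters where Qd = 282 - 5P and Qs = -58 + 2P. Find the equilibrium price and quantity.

P* = 340/7, Q* = 274/7

Set Qd = Qs: 282 - 5P = -58 + 2P.
340 = 7P, so P* = 340/7.
Q* = 282 − 5(340/7) = 274/7.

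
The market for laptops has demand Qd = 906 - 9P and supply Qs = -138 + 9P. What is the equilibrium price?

P* = 58

Set Qd = Qs: 906 - 9P = -138 + 9P.
1044 = 18P, so P* = 58.
Q* = 906 − 9(58) = 384.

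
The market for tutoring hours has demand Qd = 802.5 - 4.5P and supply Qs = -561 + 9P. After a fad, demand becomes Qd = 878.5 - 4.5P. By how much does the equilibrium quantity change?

ΔQ = 152/3

Original equilibrium: P* = 101, Q* = 348.
New equilibrium: 878.5 - 4.5P = -561 + 9P, so 1439.5 = 13.5P and P' = 2879/27; Q' = 878.5 − 4.5(2879/27) = 1196/3.
Change in quantity: 1196/3 − 348 = 152/3.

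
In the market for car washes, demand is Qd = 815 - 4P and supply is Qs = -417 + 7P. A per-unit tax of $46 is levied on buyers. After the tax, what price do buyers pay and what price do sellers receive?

Buyers pay 1554/11, sellers receive 1048/11

Pre-tax equilibrium: P* = 112, Q* = 367.
Tax on buyers shifts demand to Qd = 815 − 4(P + 46) = 631 - 4P.
631 - 4P = -417 + 7P gives seller price Ps = 1048/11; buyers pay Pb = 1048/11 + 46 = 1554/11.
New quantity: Q = 815 − 4(1554/11) = 2749/11.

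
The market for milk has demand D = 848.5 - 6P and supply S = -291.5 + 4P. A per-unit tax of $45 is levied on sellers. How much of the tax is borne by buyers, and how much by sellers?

Buyers bear $18, sellers bear $27

Pre-tax equilibrium: P* = 114, Q* = 164.5.
Tax on sellers shifts supply to S = -291.5 + 4(P − 45) = -471.5 + 4P.
848.5 - 6P = -471.5 + 4P gives buyer price Pb = 132; sellers receive Ps = 132 − 45 = 87.
New quantity: Q = 848.5 − 6(132) = 56.5.
Buyer burden = 132 − 114 = 18; seller burden = 114 − 87 = 27.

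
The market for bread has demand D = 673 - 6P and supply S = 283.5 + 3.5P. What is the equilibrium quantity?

Q* = 427

Set D = S: 673 - 6P = 283.5 + 3.5P.
389.5 = 9.5P, so P* = 41.
Q* = 673 − 6(41) = 427.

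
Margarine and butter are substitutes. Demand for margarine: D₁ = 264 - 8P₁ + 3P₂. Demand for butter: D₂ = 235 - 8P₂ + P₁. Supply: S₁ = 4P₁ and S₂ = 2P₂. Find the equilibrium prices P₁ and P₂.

Market 1: 264 - 8P₁ + 3P₂ = 4P₁ → 12P₁ - 3P₂ = 264.
Market 2: 10P₂ - P₁ = 235.
Eliminating P₂: 10×(1) + 3×(2) gives 117P₁ = 3345, so P₁ = 1115/39.
Back-substitute into (2): P₂ = (235 + 1×1115/39) / 10 = 1028/39.

P₁ = 1115/39, P₂ = 1028/39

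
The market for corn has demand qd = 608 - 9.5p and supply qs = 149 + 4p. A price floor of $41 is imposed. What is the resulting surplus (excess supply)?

Equilibrium price would be p* = 34, so the floor at 41 binds.
At p = 41: qd = 218.5, qs = 313.
Surplus = 313 − 218.5 = 94.5.

Surplus = 94.5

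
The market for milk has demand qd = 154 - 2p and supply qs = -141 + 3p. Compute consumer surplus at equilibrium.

Equilibrium: 154 - 2p = -141 + 3p gives p* = 59, q* = 36.
Demand choke price (qd = 0): p = 77.
CS = ½(77 − 59)(36) = 324.

Consumer surplus = 324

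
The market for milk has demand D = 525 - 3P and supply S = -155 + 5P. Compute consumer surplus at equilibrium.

Consumer surplus = 12150

Equilibrium: 525 - 3P = -155 + 5P gives P* = 85, Q* = 270.
Demand choke price (D = 0): P = 175.
CS = ½(175 − 85)(270) = 12150.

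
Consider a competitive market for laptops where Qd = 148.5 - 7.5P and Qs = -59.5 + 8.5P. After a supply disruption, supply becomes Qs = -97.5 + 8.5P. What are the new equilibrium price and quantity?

Original equilibrium: P* = 13, Q* = 51.
New equilibrium: 148.5 - 7.5P = -97.5 + 8.5P, so 246 = 16P and P' = 15.375; Q' = 148.5 − 7.5(15.375) = 33.1875.

P' = 15.375, Q' = 33.1875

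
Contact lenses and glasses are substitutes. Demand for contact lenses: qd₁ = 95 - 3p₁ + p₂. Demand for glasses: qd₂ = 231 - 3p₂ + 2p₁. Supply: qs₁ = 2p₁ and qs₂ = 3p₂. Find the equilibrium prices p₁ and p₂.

Market 1: 95 - 3p₁ + p₂ = 2p₁ → 5p₁ - p₂ = 95.
Market 2: 6p₂ - 2p₁ = 231.
Eliminating p₂: 6×(1) + 1×(2) gives 28p₁ = 801, so p₁ = 801/28.
Back-substitute into (2): p₂ = (231 + 2×801/28) / 6 = 1345/28.

p₁ = 801/28, p₂ = 1345/28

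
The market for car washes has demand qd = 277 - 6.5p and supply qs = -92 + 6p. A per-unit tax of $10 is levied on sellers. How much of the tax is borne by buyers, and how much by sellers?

Pre-tax equilibrium: p* = 29.52, q* = 85.12.
Tax on sellers shifts supply to qs = -92 + 6(p − 10) = -152 + 6p.
277 - 6.5p = -152 + 6p gives buyer price pb = 34.32; sellers receive ps = 34.32 − 10 = 24.32.
New quantity: q = 277 − 6.5(34.32) = 53.92.
Buyer burden = 34.32 − 29.52 = 4.8; seller burden = 29.52 − 24.32 = 5.2.

Buyers bear $4.8, sellers bear $5.2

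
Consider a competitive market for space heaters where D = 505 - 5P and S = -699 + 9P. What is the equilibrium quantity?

Q* = 75

Set D = S: 505 - 5P = -699 + 9P.
1204 = 14P, so P* = 86.
Q* = 505 − 5(86) = 75.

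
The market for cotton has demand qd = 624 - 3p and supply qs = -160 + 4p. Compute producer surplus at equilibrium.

Producer surplus = 10368

Equilibrium: 624 - 3p = -160 + 4p gives p* = 112, q* = 288.
Supply starts at p = 40 (where qs = 0).
PS = ½(112 − 40)(288) = 10368.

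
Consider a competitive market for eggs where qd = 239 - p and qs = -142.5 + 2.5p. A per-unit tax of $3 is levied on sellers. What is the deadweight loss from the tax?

Deadweight loss = 45/14

Pre-tax equilibrium: p* = 109, q* = 130.
Tax on sellers shifts supply to qs = -142.5 + 2.5(p − 3) = -150 + 2.5p.
239 - p = -150 + 2.5p gives buyer price pb = 778/7; sellers receive ps = 778/7 − 3 = 757/7.
New quantity: q = 239 − 1(778/7) = 895/7.
DWL = ½ × 3 × (130 − 895/7) = 45/14.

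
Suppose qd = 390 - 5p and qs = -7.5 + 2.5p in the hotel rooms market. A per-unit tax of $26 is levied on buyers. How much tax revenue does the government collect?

Tax revenue = 6370/3

Pre-tax equilibrium: p* = 53, q* = 125.
Tax on buyers shifts demand to qd = 390 − 5(p + 26) = 260 - 5p.
260 - 5p = -7.5 + 2.5p gives seller price ps = 107/3; buyers pay pb = 107/3 + 26 = 185/3.
New quantity: q = 390 − 5(185/3) = 245/3.
Revenue = 26 × 245/3 = 6370/3.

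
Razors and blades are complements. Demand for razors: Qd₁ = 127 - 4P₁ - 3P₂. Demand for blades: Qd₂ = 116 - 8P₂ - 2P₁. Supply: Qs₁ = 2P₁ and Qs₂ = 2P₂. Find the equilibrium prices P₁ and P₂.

Market 1: 127 - 4P₁ - 3P₂ = 2P₁ → 6P₁ + 3P₂ = 127.
Market 2: 10P₂ + 2P₁ = 116.
Eliminating P₂: 10×(1) − 3×(2) gives 54P₁ = 922, so P₁ = 461/27.
Back-substitute into (2): P₂ = (116 − 2×461/27) / 10 = 221/27.

P₁ = 461/27, P₂ = 221/27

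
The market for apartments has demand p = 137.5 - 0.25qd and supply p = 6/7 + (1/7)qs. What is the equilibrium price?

p* = 556/11

Set the two price expressions equal: 137.5 - 0.25q = 6/7 + (1/7)q.
1913/14 = (11/28)q, so q* = 3826/11.
p* = 137.5 − (0.25)(3826/11) = 556/11.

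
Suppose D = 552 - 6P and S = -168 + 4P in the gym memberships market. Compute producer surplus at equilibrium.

Equilibrium: 552 - 6P = -168 + 4P gives P* = 72, Q* = 120.
Supply starts at P = 42 (where S = 0).
PS = ½(72 − 42)(120) = 1800.

Producer surplus = 1800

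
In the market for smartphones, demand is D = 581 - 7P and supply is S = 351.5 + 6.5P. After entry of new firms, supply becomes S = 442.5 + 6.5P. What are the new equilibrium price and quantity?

Original equilibrium: P* = 17, Q* = 462.
New equilibrium: 581 - 7P = 442.5 + 6.5P, so 138.5 = 13.5P and P' = 277/27; Q' = 581 − 7(277/27) = 13748/27.

P' = 277/27, Q' = 13748/27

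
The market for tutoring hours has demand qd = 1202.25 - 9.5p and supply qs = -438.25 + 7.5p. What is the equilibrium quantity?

Set qd = qs: 1202.25 - 9.5p = -438.25 + 7.5p.
1640.5 = 17p, so p* = 96.5.
q* = 1202.25 − 9.5(96.5) = 285.5.

q* = 285.5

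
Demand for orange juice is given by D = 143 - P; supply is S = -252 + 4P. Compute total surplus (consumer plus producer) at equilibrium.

Total surplus = 2560

Equilibrium: 143 - P = -252 + 4P gives P* = 79, Q* = 64.
Demand choke price: P = 143; supply starts at P = 63.
CS = ½(143 − 79)(64) = 2048; PS = ½(79 − 63)(64) = 512.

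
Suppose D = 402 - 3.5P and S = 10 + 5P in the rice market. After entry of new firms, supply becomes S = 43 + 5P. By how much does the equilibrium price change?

Original equilibrium: P* = 784/17, Q* = 4090/17.
New equilibrium: 402 - 3.5P = 43 + 5P, so 359 = 8.5P and P' = 718/17; Q' = 402 − 3.5(718/17) = 4321/17.
Change in price: 718/17 − 784/17 = -66/17.

ΔP = -66/17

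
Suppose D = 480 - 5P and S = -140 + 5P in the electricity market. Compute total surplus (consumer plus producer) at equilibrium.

Equilibrium: 480 - 5P = -140 + 5P gives P* = 62, Q* = 170.
Demand choke price: P = 96; supply starts at P = 28.
CS = ½(96 − 62)(170) = 2890; PS = ½(62 − 28)(170) = 2890.

Total surplus = 5780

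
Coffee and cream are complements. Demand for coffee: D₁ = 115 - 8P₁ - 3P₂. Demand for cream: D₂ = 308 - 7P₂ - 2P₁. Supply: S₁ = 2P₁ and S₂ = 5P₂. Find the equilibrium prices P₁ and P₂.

P₁ = 4, P₂ = 25

Market 1: 115 - 8P₁ - 3P₂ = 2P₁ → 10P₁ + 3P₂ = 115.
Market 2: 12P₂ + 2P₁ = 308.
Eliminating P₂: 12×(1) − 3×(2) gives 114P₁ = 456, so P₁ = 4.
Back-substitute into (2): P₂ = (308 − 2×4) / 12 = 25.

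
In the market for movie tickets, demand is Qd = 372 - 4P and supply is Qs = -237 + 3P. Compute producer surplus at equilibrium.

Equilibrium: 372 - 4P = -237 + 3P gives P* = 87, Q* = 24.
Supply starts at P = 79 (where Qs = 0).
PS = ½(87 − 79)(24) = 96.

Producer surplus = 96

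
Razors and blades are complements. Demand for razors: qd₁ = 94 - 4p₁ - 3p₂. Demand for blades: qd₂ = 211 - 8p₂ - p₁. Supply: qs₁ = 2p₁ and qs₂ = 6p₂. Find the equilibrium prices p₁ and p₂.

Market 1: 94 - 4p₁ - 3p₂ = 2p₁ → 6p₁ + 3p₂ = 94.
Market 2: 14p₂ + p₁ = 211.
Eliminating p₂: 14×(1) − 3×(2) gives 81p₁ = 683, so p₁ = 683/81.
Back-substitute into (2): p₂ = (211 − 1×683/81) / 14 = 1172/81.

p₁ = 683/81, p₂ = 1172/81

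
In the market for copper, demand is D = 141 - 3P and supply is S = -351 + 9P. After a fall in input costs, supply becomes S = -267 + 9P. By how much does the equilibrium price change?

Original equilibrium: P* = 41, Q* = 18.
New equilibrium: 141 - 3P = -267 + 9P, so 408 = 12P and P' = 34; Q' = 141 − 3(34) = 39.
Change in price: 34 − 41 = -7.

ΔP = -7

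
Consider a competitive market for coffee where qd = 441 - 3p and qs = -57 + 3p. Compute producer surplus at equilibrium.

Equilibrium: 441 - 3p = -57 + 3p gives p* = 83, q* = 192.
Supply starts at p = 19 (where qs = 0).
PS = ½(83 − 19)(192) = 6144.

Producer surplus = 6144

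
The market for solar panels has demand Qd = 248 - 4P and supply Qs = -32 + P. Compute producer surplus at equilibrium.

Producer surplus = 288

Equilibrium: 248 - 4P = -32 + P gives P* = 56, Q* = 24.
Supply starts at P = 32 (where Qs = 0).
PS = ½(56 − 32)(24) = 288.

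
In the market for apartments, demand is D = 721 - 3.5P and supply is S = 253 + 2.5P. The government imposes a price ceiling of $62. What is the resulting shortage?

Equilibrium price would be P* = 78, so the ceiling at 62 binds.
At P = 62: D = 721 − 3.5(62) = 504, S = 253 + 2.5(62) = 408.
Shortage = 504 − 408 = 96.

Shortage = 96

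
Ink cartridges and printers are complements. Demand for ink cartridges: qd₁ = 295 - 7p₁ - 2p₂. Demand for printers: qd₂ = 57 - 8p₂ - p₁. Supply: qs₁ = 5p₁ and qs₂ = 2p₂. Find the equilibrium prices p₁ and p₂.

Market 1: 295 - 7p₁ - 2p₂ = 5p₁ → 12p₁ + 2p₂ = 295.
Market 2: 10p₂ + p₁ = 57.
Eliminating p₂: 10×(1) − 2×(2) gives 118p₁ = 2836, so p₁ = 1418/59.
Back-substitute into (2): p₂ = (57 − 1×1418/59) / 10 = 389/118.

p₁ = 1418/59, p₂ = 389/118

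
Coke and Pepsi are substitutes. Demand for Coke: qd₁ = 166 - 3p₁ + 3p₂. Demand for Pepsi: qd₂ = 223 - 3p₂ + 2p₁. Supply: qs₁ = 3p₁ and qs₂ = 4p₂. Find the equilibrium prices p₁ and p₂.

Market 1: 166 - 3p₁ + 3p₂ = 3p₁ → 6p₁ - 3p₂ = 166.
Market 2: 7p₂ - 2p₁ = 223.
Eliminating p₂: 7×(1) + 3×(2) gives 36p₁ = 1831, so p₁ = 1831/36.
Back-substitute into (2): p₂ = (223 + 2×1831/36) / 7 = 835/18.

p₁ = 1831/36, p₂ = 835/18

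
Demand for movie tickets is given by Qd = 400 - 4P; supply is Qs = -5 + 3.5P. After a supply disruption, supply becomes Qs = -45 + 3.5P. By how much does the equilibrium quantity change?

ΔQ = -64/3

Original equilibrium: P* = 54, Q* = 184.
New equilibrium: 400 - 4P = -45 + 3.5P, so 445 = 7.5P and P' = 178/3; Q' = 400 − 4(178/3) = 488/3.
Change in quantity: 488/3 − 184 = -64/3.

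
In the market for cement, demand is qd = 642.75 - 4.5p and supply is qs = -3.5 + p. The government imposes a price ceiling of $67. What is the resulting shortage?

Equilibrium price would be p* = 117.5, so the ceiling at 67 binds.
At p = 67: qd = 642.75 − 4.5(67) = 341.25, qs = -3.5 + 1(67) = 63.5.
Shortage = 341.25 − 63.5 = 277.75.

Shortage = 277.75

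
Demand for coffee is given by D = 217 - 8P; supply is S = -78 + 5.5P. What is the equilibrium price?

P* = 590/27

Set D = S: 217 - 8P = -78 + 5.5P.
295 = 13.5P, so P* = 590/27.
Q* = 217 − 8(590/27) = 1139/27.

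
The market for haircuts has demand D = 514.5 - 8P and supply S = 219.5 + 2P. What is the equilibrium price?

P* = 29.5

Set D = S: 514.5 - 8P = 219.5 + 2P.
295 = 10P, so P* = 29.5.
Q* = 514.5 − 8(29.5) = 278.5.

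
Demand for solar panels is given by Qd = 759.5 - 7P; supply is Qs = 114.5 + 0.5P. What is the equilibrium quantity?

Q* = 157.5

Set Qd = Qs: 759.5 - 7P = 114.5 + 0.5P.
645 = 7.5P, so P* = 86.
Q* = 759.5 − 7(86) = 157.5.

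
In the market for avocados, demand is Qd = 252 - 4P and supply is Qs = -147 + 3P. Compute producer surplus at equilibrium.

Equilibrium: 252 - 4P = -147 + 3P gives P* = 57, Q* = 24.
Supply starts at P = 49 (where Qs = 0).
PS = ½(57 − 49)(24) = 96.

Producer surplus = 96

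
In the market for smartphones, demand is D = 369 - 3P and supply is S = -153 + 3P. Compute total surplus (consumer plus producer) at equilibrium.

Equilibrium: 369 - 3P = -153 + 3P gives P* = 87, Q* = 108.
Demand choke price: P = 123; supply starts at P = 51.
CS = ½(123 − 87)(108) = 1944; PS = ½(87 − 51)(108) = 1944.

Total surplus = 3888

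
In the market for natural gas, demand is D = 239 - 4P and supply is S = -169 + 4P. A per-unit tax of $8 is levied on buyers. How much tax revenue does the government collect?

Pre-tax equilibrium: P* = 51, Q* = 35.
Tax on buyers shifts demand to D = 239 − 4(P + 8) = 207 - 4P.
207 - 4P = -169 + 4P gives seller price Ps = 47; buyers pay Pb = 47 + 8 = 55.
New quantity: Q = 239 − 4(55) = 19.
Revenue = 8 × 19 = 152.

Tax revenue = 152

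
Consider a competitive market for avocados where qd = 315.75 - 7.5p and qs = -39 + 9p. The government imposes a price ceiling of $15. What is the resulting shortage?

Shortage = 107.25

Equilibrium price would be p* = 21.5, so the ceiling at 15 binds.
At p = 15: qd = 315.75 − 7.5(15) = 203.25, qs = -39 + 9(15) = 96.
Shortage = 203.25 − 96 = 107.25.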